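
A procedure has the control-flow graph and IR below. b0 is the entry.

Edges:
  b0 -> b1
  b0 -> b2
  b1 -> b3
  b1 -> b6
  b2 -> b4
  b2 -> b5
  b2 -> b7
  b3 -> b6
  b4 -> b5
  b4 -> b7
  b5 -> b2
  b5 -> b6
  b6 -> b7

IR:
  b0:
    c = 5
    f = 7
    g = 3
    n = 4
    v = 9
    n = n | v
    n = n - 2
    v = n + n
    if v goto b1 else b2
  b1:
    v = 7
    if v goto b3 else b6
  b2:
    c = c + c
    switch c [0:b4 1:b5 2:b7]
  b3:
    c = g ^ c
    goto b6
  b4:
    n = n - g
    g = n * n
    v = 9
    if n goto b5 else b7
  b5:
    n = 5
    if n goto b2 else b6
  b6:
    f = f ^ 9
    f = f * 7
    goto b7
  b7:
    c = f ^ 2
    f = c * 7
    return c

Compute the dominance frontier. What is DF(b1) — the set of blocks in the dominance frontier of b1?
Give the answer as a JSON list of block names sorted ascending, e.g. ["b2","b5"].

Answer: ["b6"]

Derivation:
idom tree: b1←b0 b2←b0 b3←b1 b4←b2 b5←b2 b6←b0 b7←b0
Dom at joins:
  b2: preds {b0,b5}: {b0} ∩ {b0,b2,b5} = {b0}; idom=b0
  b5: preds {b2,b4}: {b0,b2} ∩ {b0,b2,b4} = {b0,b2}; idom=b2
  b6: preds {b1,b3,b5}: {b0,b1} ∩ {b0,b1,b3} ∩ {b0,b2,b5} = {b0}; idom=b0
  b7: preds {b2,b4,b6}: {b0,b2} ∩ {b0,b2,b4} ∩ {b0,b6} = {b0}; idom=b0

Frontier:
  b2←b0: walk · to b0
  b2←b5: walk b5→b2 to b0
  b5←b2: walk · to b2
  b5←b4: walk b4 to b2
  b6←b1: walk b1 to b0
  b6←b3: walk b3→b1 to b0
  b6←b5: walk b5→b2 to b0
  b7←b2: walk b2 to b0
  b7←b4: walk b4→b2 to b0
  b7←b6: walk b6 to b0
  b0 → ∅
  b1 → {b6}
  b2 → {b2,b6,b7}
  b3 → {b6}
  b4 → {b5,b7}
  b5 → {b2,b6}
  b6 → {b7}
  b7 → ∅

DF(b1) = ["b6"]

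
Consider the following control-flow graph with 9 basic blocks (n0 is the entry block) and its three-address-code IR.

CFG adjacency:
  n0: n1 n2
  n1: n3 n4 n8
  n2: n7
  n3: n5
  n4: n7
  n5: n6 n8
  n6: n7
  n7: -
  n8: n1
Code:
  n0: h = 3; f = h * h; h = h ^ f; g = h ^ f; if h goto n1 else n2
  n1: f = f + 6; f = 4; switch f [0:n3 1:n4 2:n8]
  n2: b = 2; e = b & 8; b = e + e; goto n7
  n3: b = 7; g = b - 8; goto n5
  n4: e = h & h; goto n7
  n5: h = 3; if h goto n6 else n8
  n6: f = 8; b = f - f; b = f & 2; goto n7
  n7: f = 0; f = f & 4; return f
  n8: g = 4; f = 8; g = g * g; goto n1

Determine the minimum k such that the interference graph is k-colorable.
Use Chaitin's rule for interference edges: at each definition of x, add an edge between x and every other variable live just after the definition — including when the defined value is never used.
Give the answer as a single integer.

Answer: 3

Derivation:
Block summaries:
  n0: def={f,g,h} ue=∅
  n1: def={f} ue={f}
  n2: def={b,e} ue=∅
  n3: def={b,g} ue=∅
  n4: def={e} ue={h}
  n5: def={h} ue=∅
  n6: def={b,f} ue=∅
  n7: def={f} ue=∅
  n8: def={f,g} ue=∅

Live sets:
  live n0: ∅→{f,h}
  live n1: {f,h}→{h}
  live n2: ∅→∅
  live n3: ∅→∅
  live n4: {h}→∅
  live n5: ∅→{h}
  live n6: ∅→∅
  live n7: ∅→∅
  live n8: {h}→{f,h}

Conflict graph:
  b↔{f}
  e↔∅
  f↔{b,g,h}
  g↔{f,h}
  h↔{f,g}

Chromatic number:
  clique {f,g,h} ⇒ need ≥ 3
  3-colouring: c0={e,f}  c1={b,g}  c2={h}
  χ = 3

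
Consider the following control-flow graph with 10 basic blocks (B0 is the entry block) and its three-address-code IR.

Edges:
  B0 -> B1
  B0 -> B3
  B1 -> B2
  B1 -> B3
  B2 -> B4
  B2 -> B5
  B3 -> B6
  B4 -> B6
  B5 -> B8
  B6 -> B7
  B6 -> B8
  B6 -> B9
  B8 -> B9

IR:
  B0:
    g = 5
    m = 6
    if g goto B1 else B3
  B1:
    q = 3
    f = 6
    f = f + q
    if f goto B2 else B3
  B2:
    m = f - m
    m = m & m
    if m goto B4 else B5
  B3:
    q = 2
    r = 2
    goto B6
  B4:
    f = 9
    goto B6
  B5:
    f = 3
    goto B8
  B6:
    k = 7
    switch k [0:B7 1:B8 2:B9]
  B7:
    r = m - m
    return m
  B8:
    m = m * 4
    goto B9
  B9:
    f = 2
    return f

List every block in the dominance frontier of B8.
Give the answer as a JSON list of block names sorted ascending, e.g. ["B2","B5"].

Answer: ["B9"]

Working:
idom tree: B1←B0 B2←B1 B3←B0 B4←B2 B5←B2 B6←B0 B7←B6 B8←B0 B9←B0
Join-block Dom:
  B3: preds {B0,B1}: {B0} ∩ {B0,B1} = {B0}; idom=B0
  B6: preds {B3,B4}: {B0,B3} ∩ {B0,B1,B2,B4} = {B0}; idom=B0
  B8: preds {B5,B6}: {B0,B1,B2,B5} ∩ {B0,B6} = {B0}; idom=B0
  B9: preds {B6,B8}: {B0,B6} ∩ {B0,B8} = {B0}; idom=B0

Frontier:
  B3←B0: walk · to B0
  B3←B1: walk B1 to B0
  B6←B3: walk B3 to B0
  B6←B4: walk B4→B2→B1 to B0
  B8←B5: walk B5→B2→B1 to B0
  B8←B6: walk B6 to B0
  B9←B6: walk B6 to B0
  B9←B8: walk B8 to B0
  B0: DF=∅
  B1: DF={B3,B6,B8}
  B2: DF={B6,B8}
  B3: DF={B6}
  B4: DF={B6}
  B5: DF={B8}
  B6: DF={B8,B9}
  B7: DF=∅
  B8: DF={B9}
  B9: DF=∅

DF(B8) = ["B9"]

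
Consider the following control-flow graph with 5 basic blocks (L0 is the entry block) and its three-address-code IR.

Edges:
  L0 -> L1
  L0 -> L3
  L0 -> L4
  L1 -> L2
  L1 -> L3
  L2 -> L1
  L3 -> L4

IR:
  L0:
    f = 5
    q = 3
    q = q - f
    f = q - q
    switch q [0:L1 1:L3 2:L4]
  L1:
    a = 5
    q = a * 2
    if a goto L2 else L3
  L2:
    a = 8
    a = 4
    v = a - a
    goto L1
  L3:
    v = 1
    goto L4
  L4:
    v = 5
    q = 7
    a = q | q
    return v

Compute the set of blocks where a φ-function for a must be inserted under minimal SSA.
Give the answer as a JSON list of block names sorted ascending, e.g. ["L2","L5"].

idom tree: L1←L0 L2←L1 L3←L0 L4←L0
Dom at joins:
  L1: preds {L0,L2}: {L0} ∩ {L0,L1,L2} = {L0}; idom=L0
  L3: preds {L0,L1}: {L0} ∩ {L0,L1} = {L0}; idom=L0
  L4: preds {L0,L3}: {L0} ∩ {L0,L3} = {L0}; idom=L0

Frontier:
  L1←L0: walk · to L0
  L1←L2: walk L2→L1 to L0
  L3←L0: walk · to L0
  L3←L1: walk L1 to L0
  L4←L0: walk · to L0
  L4←L3: walk L3 to L0
  DF(L0)=∅
  DF(L1)={L1,L3}
  DF(L2)={L1}
  DF(L3)={L4}
  DF(L4)=∅

φ for a: defs {L1,L2,L4}
  DF⁺ = {L1,L3,L4}

Answer: ["L1", "L3", "L4"]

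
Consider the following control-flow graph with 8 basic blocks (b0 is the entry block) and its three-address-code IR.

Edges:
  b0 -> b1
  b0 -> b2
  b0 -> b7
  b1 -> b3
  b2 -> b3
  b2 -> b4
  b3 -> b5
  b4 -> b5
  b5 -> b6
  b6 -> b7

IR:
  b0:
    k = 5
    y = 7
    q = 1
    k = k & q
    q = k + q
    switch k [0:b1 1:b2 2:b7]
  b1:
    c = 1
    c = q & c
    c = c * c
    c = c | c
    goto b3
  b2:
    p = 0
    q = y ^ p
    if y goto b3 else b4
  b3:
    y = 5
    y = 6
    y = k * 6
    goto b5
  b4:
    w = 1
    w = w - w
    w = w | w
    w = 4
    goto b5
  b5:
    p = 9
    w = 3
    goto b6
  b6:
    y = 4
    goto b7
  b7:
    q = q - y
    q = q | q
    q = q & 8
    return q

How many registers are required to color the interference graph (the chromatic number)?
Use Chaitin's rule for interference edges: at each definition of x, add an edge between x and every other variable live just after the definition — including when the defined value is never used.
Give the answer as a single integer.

Block summaries:
  b0 def {k,q,y} use ∅
  b1 def {c} use {q}
  b2 def {p,q} use {y}
  b3 def {y} use {k}
  b4 def {w} use ∅
  b5 def {p,w} use ∅
  b6 def {y} use ∅
  b7 def {q} use {q,y}

Backward fixpoint:
  b0 li=∅ lo={k,q,y}
  b1 li={k,q} lo={k,q}
  b2 li={k,y} lo={k,q}
  b3 li={k,q} lo={q}
  b4 li={q} lo={q}
  b5 li={q} lo={q}
  b6 li={q} lo={q,y}
  b7 li={q,y} lo=∅

Interference:
  c — {k,q}
  k — {c,p,q,y}
  p — {k,q,y}
  q — {c,k,p,w,y}
  w — {q}
  y — {k,p,q}

Colouring:
  lower bound: {k,p,q,y} mutually conflict ⇒ χ ≥ 4
  assign c→r2 k→r1 p→r2 q→r0 w→r1 y→r3 — no edge inside a register ⇒ χ ≤ 4
  χ = 4

Answer: 4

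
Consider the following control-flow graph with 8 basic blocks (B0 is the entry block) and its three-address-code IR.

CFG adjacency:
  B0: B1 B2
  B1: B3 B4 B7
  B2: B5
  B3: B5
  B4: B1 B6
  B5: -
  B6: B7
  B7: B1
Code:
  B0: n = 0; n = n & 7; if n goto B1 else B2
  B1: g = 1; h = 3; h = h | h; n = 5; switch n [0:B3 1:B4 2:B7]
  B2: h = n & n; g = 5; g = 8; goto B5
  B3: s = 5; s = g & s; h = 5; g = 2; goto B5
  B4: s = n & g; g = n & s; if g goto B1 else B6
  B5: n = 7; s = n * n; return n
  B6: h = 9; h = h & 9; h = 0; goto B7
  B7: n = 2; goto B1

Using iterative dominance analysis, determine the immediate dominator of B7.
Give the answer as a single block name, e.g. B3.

idom tree: B1←B0 B2←B0 B3←B1 B4←B1 B5←B0 B6←B4 B7←B1
Dom at joins:
  B1: preds {B0,B4,B7}: {B0} ∩ {B0,B1,B4} ∩ {B0,B1,B7} = {B0}; idom=B0
  B5: preds {B2,B3}: {B0,B2} ∩ {B0,B1,B3} = {B0}; idom=B0
  B7: preds {B1,B6}: {B0,B1} ∩ {B0,B1,B4,B6} = {B0,B1}; idom=B1

idom(B7) = B1

Answer: B1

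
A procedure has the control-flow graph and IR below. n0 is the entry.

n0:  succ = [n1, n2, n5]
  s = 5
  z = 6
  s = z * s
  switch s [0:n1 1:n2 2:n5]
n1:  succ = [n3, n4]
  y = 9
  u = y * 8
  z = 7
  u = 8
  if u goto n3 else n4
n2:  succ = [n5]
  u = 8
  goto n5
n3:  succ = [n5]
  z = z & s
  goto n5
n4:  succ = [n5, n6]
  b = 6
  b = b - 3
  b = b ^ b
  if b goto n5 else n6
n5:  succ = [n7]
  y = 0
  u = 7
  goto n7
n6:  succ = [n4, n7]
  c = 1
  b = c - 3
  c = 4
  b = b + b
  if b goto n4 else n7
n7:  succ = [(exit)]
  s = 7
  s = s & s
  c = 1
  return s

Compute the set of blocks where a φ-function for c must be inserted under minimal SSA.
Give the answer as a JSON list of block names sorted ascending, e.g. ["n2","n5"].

idom tree: n1←n0 n2←n0 n3←n1 n4←n1 n5←n0 n6←n4 n7←n0
Join-block Dom:
  n4: preds {n1,n6}: {n0,n1} ∩ {n0,n1,n4,n6} = {n0,n1}; idom=n1
  n5: preds {n0,n2,n3,n4}: {n0} ∩ {n0,n2} ∩ {n0,n1,n3} ∩ {n0,n1,n4} = {n0}; idom=n0
  n7: preds {n5,n6}: {n0,n5} ∩ {n0,n1,n4,n6} = {n0}; idom=n0

Frontier:
  join n4 pred n1: · stop@n1
  join n4 pred n6: n6→n4 stop@n1
  join n5 pred n0: · stop@n0
  join n5 pred n2: n2 stop@n0
  join n5 pred n3: n3→n1 stop@n0
  join n5 pred n4: n4→n1 stop@n0
  join n7 pred n5: n5 stop@n0
  join n7 pred n6: n6→n4→n1 stop@n0
  n0 → ∅
  n1 → {n5,n7}
  n2 → {n5}
  n3 → {n5}
  n4 → {n4,n5,n7}
  n5 → {n7}
  n6 → {n4,n7}
  n7 → ∅

φ for c: defs {n6,n7}
  DF⁺ = {n4,n5,n7}

Answer: ["n4", "n5", "n7"]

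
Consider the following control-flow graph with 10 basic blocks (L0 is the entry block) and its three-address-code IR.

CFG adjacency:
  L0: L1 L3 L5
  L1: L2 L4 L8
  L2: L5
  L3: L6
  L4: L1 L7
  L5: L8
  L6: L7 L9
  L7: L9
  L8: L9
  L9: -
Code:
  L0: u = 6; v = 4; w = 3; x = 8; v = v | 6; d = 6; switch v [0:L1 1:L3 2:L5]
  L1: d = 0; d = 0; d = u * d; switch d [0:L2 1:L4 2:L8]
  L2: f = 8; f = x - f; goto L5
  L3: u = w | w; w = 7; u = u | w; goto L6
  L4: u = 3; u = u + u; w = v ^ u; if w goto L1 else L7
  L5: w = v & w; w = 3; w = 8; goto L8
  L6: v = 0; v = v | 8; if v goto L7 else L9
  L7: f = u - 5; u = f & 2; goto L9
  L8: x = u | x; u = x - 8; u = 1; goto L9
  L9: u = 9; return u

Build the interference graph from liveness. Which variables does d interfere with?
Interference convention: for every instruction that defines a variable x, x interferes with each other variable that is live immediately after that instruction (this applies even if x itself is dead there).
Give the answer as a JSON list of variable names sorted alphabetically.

def/use:
  L0 def {d,u,v,w,x} use ∅
  L1 def {d} use {u}
  L2 def {f} use {x}
  L3 def {u,w} use {w}
  L4 def {u,w} use {v}
  L5 def {w} use {v,w}
  L6 def {v} use ∅
  L7 def {f,u} use {u}
  L8 def {u,x} use {u,x}
  L9 def {u} use ∅

Backward fixpoint:
  L0 li=∅ lo={u,v,w,x}
  L1 li={u,v,w,x} lo={u,v,w,x}
  L2 li={u,v,w,x} lo={u,v,w,x}
  L3 li={w} lo={u}
  L4 li={v,x} lo={u,v,w,x}
  L5 li={u,v,w,x} lo={u,x}
  L6 li={u} lo={u}
  L7 li={u} lo=∅
  L8 li={u,x} lo=∅
  L9 li=∅ lo=∅

Interference:
  d: {u,v,w,x}
  f: {u,v,w,x}
  u: {d,f,v,w,x}
  v: {d,f,u,w,x}
  w: {d,f,u,v,x}
  x: {d,f,u,v,w}

N(d) = ["u", "v", "w", "x"]

Answer: ["u", "v", "w", "x"]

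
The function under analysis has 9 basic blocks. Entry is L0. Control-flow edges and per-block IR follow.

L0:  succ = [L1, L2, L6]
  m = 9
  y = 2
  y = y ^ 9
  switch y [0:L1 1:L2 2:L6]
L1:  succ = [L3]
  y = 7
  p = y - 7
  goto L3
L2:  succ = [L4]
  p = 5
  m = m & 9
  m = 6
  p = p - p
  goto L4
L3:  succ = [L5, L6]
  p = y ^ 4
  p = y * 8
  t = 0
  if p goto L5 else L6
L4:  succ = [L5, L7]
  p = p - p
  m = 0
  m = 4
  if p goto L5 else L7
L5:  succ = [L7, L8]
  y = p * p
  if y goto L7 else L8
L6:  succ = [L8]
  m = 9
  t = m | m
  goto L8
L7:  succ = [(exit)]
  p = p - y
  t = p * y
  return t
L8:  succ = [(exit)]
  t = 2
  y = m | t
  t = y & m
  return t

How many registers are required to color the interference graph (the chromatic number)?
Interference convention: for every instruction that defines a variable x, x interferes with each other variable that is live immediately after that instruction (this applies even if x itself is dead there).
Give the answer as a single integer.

def/use:
  L0: def={m,y} ue=∅
  L1: def={p,y} ue=∅
  L2: def={m,p} ue={m}
  L3: def={p,t} ue={y}
  L4: def={m,p} ue={p}
  L5: def={y} ue={p}
  L6: def={m,t} ue=∅
  L7: def={p,t} ue={p,y}
  L8: def={t,y} ue={m}

Live sets:
  L0: in=∅ out={m,y}
  L1: in={m} out={m,y}
  L2: in={m,y} out={p,y}
  L3: in={m,y} out={m,p}
  L4: in={p,y} out={m,p,y}
  L5: in={m,p} out={m,p,y}
  L6: in=∅ out={m}
  L7: in={p,y} out=∅
  L8: in={m} out=∅

Interference:
  m↔{p,t,y}
  p↔{m,t,y}
  t↔{m,p}
  y↔{m,p}

Registers:
  clique {m,p,t} ⇒ need ≥ 3
  3-colouring: R0={m}  R1={p}  R2={t,y}
  χ = 3

Answer: 3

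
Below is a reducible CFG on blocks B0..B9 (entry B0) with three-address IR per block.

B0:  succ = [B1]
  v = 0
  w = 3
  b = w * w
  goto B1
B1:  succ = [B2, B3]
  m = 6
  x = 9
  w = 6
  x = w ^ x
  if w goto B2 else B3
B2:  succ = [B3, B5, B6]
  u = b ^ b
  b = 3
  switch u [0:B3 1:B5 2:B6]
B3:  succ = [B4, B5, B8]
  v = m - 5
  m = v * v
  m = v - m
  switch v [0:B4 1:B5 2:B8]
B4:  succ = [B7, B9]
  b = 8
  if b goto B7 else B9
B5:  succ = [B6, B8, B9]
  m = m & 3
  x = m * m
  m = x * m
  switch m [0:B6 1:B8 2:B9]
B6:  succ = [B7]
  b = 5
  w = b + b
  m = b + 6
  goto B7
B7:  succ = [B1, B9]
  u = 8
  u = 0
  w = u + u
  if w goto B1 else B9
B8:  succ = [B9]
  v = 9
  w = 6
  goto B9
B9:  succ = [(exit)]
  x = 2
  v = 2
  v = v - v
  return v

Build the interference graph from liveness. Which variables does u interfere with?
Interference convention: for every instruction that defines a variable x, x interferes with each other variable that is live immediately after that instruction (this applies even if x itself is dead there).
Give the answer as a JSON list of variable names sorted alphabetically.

Answer: ["b", "m"]

Working:
Block summaries:
  B0: {b,v,w} / ∅
  B1: {m,w,x} / ∅
  B2: {b,u} / {b}
  B3: {m,v} / {m}
  B4: {b} / ∅
  B5: {m,x} / {m}
  B6: {b,m,w} / ∅
  B7: {u,w} / ∅
  B8: {v,w} / ∅
  B9: {v,x} / ∅

Liveness:
  B0: in=∅ out={b}
  B1: in={b} out={b,m}
  B2: in={b,m} out={m}
  B3: in={m} out={m}
  B4: in=∅ out={b}
  B5: in={m} out=∅
  B6: in=∅ out={b}
  B7: in={b} out={b}
  B8: in=∅ out=∅
  B9: in=∅ out=∅

Interfere edges:
  b: {m,u,w,x}
  m: {b,u,v,w,x}
  u: {b,m}
  v: {m}
  w: {b,m,x}
  x: {b,m,w}

N(u) = ["b", "m"]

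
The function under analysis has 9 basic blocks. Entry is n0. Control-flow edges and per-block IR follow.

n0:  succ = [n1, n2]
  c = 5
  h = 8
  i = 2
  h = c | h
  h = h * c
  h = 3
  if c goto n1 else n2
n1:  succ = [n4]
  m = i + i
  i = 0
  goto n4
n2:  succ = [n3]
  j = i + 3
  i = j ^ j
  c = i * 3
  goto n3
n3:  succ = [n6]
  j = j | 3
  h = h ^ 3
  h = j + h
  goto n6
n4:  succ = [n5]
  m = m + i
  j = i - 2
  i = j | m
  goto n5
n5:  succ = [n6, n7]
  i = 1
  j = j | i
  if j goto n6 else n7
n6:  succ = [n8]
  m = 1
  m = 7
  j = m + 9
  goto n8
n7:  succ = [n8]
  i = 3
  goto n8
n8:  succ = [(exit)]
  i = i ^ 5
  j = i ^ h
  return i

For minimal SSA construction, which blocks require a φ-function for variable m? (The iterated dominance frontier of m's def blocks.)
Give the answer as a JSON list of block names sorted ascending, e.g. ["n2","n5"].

Answer: ["n6", "n8"]

Working:
idom tree: n1←n0 n2←n0 n3←n2 n4←n1 n5←n4 n6←n0 n7←n5 n8←n0
Dom∩ at merges:
  n6: preds {n3,n5}: {n0,n2,n3} ∩ {n0,n1,n4,n5} = {n0}; idom=n0
  n8: preds {n6,n7}: {n0,n6} ∩ {n0,n1,n4,n5,n7} = {n0}; idom=n0

DF derivation:
  n6←n3: walk n3→n2 to n0
  n6←n5: walk n5→n4→n1 to n0
  n8←n6: walk n6 to n0
  n8←n7: walk n7→n5→n4→n1 to n0
  DF(n0)=∅
  DF(n1)={n6,n8}
  DF(n2)={n6}
  DF(n3)={n6}
  DF(n4)={n6,n8}
  DF(n5)={n6,n8}
  DF(n6)={n8}
  DF(n7)={n8}
  DF(n8)=∅

φ for m: defs {n1,n4,n6}
  DF⁺ = {n6,n8}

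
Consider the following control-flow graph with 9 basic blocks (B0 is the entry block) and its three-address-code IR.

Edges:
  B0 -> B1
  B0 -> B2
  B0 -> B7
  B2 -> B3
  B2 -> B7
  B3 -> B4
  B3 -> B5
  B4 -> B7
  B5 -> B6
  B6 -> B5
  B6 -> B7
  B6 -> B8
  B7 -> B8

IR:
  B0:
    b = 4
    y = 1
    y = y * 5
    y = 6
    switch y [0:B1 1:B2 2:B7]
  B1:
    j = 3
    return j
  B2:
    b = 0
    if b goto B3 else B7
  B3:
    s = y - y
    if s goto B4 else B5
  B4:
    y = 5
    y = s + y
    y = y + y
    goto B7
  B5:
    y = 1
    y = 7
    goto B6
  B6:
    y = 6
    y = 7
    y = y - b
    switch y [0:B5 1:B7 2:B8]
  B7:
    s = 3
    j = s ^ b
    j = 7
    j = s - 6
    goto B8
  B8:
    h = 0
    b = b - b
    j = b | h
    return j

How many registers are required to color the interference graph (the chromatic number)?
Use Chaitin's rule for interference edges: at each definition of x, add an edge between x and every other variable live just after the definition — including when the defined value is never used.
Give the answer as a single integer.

Answer: 3

Working:
Per-block:
  B0 def {b,y} use ∅
  B1 def {j} use ∅
  B2 def {b} use ∅
  B3 def {s} use {y}
  B4 def {y} use {s}
  B5 def {y} use ∅
  B6 def {y} use {b}
  B7 def {j,s} use {b}
  B8 def {b,h,j} use {b}

Liveness:
  live B0: ∅→{b,y}
  live B1: ∅→∅
  live B2: {y}→{b,y}
  live B3: {b,y}→{b,s}
  live B4: {b,s}→{b}
  live B5: {b}→{b}
  live B6: {b}→{b}
  live B7: {b}→{b}
  live B8: {b}→∅

Interference:
  b: {h,j,s,y}
  h: {b}
  j: {b,s}
  s: {b,j,y}
  y: {b,s}

Colouring:
  lower bound: {b,j,s} mutually conflict ⇒ χ ≥ 3
  3-colouring: r0={b}  r1={h,s}  r2={j,y}
  χ = 3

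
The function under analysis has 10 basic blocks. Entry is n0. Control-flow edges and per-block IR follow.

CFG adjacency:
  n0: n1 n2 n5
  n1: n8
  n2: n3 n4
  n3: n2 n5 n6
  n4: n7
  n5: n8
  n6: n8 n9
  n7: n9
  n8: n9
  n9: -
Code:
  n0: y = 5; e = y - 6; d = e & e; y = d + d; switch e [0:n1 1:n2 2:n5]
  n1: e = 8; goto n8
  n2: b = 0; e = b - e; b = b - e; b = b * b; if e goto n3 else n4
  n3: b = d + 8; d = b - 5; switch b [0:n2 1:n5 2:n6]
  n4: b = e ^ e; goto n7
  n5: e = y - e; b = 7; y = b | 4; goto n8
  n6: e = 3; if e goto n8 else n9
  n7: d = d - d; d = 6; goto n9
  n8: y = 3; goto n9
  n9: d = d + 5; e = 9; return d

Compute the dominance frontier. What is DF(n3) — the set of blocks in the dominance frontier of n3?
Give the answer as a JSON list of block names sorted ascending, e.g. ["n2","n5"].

Answer: ["n2", "n5", "n8", "n9"]

Working:
idom tree: n1←n0 n2←n0 n3←n2 n4←n2 n5←n0 n6←n3 n7←n4 n8←n0 n9←n0
Join-block Dom:
  n2: preds {n0,n3}: {n0} ∩ {n0,n2,n3} = {n0}; idom=n0
  n5: preds {n0,n3}: {n0} ∩ {n0,n2,n3} = {n0}; idom=n0
  n8: preds {n1,n5,n6}: {n0,n1} ∩ {n0,n5} ∩ {n0,n2,n3,n6} = {n0}; idom=n0
  n9: preds {n6,n7,n8}: {n0,n2,n3,n6} ∩ {n0,n2,n4,n7} ∩ {n0,n8} = {n0}; idom=n0

DF walk-up:
  join n2 pred n0: · stop@n0
  join n2 pred n3: n3→n2 stop@n0
  join n5 pred n0: · stop@n0
  join n5 pred n3: n3→n2 stop@n0
  join n8 pred n1: n1 stop@n0
  join n8 pred n5: n5 stop@n0
  join n8 pred n6: n6→n3→n2 stop@n0
  join n9 pred n6: n6→n3→n2 stop@n0
  join n9 pred n7: n7→n4→n2 stop@n0
  join n9 pred n8: n8 stop@n0
  n0 → ∅
  n1 → {n8}
  n2 → {n2,n5,n8,n9}
  n3 → {n2,n5,n8,n9}
  n4 → {n9}
  n5 → {n8}
  n6 → {n8,n9}
  n7 → {n9}
  n8 → {n9}
  n9 → ∅

DF(n3) = ["n2", "n5", "n8", "n9"]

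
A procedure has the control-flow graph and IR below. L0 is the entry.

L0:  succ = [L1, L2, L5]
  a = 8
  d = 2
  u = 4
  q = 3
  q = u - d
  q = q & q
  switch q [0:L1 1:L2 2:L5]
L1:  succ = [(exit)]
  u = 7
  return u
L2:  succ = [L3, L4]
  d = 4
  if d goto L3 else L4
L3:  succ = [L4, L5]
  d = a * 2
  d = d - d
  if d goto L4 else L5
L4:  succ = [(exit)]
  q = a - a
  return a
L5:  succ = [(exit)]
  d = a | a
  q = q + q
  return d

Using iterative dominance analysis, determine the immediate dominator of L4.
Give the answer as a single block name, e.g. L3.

idom tree: L1←L0 L2←L0 L3←L2 L4←L2 L5←L0
Dom at joins:
  L4: preds {L2,L3}: {L0,L2} ∩ {L0,L2,L3} = {L0,L2}; idom=L2
  L5: preds {L0,L3}: {L0} ∩ {L0,L2,L3} = {L0}; idom=L0

idom(L4) = L2

Answer: L2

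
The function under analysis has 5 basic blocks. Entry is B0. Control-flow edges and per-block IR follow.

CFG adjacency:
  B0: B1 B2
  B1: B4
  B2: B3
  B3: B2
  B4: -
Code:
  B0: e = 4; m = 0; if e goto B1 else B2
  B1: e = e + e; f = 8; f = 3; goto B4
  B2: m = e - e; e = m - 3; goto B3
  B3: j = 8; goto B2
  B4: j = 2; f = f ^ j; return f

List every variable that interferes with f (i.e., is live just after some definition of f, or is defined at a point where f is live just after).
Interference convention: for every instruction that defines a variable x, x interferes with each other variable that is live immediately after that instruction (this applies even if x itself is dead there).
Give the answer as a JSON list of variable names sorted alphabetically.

Block summaries:
  B0 def {e,m} use ∅
  B1 def {e,f} use {e}
  B2 def {e,m} use {e}
  B3 def {j} use ∅
  B4 def {f,j} use {f}

Backward fixpoint:
  B0 li=∅ lo={e}
  B1 li={e} lo={f}
  B2 li={e} lo={e}
  B3 li={e} lo={e}
  B4 li={f} lo=∅

Interfere edges:
  e — {j,m}
  f — {j}
  j — {e,f}
  m — {e}

N(f) = ["j"]

Answer: ["j"]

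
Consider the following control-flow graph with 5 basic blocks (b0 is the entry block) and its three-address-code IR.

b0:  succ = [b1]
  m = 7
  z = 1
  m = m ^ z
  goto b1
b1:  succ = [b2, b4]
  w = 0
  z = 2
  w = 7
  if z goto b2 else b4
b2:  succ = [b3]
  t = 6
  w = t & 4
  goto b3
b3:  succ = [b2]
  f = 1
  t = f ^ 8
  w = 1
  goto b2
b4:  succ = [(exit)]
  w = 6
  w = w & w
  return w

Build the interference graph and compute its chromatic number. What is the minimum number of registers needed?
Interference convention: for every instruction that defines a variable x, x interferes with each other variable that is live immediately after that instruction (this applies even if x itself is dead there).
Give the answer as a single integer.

Answer: 2

Working:
def/use:
  b0: def={m,z} ue=∅
  b1: def={w,z} ue=∅
  b2: def={t,w} ue=∅
  b3: def={f,t,w} ue=∅
  b4: def={w} ue=∅

Live sets:
  live b0: ∅→∅
  live b1: ∅→∅
  live b2: ∅→∅
  live b3: ∅→∅
  live b4: ∅→∅

Interfere edges:
  f↔∅
  m↔{z}
  t↔∅
  w↔{z}
  z↔{m,w}

Chromatic number:
  lower bound: {m,z} mutually conflict ⇒ χ ≥ 2
  2-colouring: r0={f,t,z}  r1={m,w}
  χ = 2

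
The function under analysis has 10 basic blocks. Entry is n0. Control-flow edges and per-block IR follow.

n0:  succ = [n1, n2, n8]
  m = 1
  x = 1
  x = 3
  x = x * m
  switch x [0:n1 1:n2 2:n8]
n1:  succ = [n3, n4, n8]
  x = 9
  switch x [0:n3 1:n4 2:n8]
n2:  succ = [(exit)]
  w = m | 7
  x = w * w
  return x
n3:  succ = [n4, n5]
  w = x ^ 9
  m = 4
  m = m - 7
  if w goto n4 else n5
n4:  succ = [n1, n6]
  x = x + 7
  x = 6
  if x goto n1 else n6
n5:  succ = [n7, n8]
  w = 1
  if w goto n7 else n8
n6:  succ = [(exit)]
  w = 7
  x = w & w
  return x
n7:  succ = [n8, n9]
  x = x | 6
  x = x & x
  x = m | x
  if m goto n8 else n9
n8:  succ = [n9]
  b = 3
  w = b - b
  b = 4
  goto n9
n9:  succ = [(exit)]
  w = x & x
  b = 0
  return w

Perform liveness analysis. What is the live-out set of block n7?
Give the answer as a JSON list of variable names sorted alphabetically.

Per-block:
  n0 def {m,x} use ∅
  n1 def {x} use ∅
  n2 def {w,x} use {m}
  n3 def {m,w} use {x}
  n4 def {x} use {x}
  n5 def {w} use ∅
  n6 def {w,x} use ∅
  n7 def {x} use {m,x}
  n8 def {b,w} use ∅
  n9 def {b,w} use {x}

Live sets:
  n0: in=∅ out={m,x}
  n1: in=∅ out={x}
  n2: in={m} out=∅
  n3: in={x} out={m,x}
  n4: in={x} out=∅
  n5: in={m,x} out={m,x}
  n6: in=∅ out=∅
  n7: in={m,x} out={x}
  n8: in={x} out={x}
  n9: in={x} out=∅

live-out(n7) = ["x"]

Answer: ["x"]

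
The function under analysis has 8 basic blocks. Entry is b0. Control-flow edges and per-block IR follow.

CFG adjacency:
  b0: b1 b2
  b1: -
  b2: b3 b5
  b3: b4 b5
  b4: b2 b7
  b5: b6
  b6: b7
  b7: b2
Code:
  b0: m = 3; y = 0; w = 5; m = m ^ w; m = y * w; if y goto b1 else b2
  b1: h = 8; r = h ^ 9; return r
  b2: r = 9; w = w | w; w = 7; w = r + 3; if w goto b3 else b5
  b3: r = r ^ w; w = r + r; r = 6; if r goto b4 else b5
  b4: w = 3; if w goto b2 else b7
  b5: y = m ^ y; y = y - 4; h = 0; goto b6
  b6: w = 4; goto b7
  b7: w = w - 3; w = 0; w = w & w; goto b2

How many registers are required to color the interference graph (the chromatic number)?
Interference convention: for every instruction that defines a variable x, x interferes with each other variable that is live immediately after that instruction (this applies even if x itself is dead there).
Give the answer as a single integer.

def/use:
  b0: def={m,w,y} ue=∅
  b1: def={h,r} ue=∅
  b2: def={r,w} ue={w}
  b3: def={r,w} ue={r,w}
  b4: def={w} ue=∅
  b5: def={h,y} ue={m,y}
  b6: def={w} ue=∅
  b7: def={w} ue={w}

Backward fixpoint:
  b0: in=∅ out={m,w,y}
  b1: in=∅ out=∅
  b2: in={m,w,y} out={m,r,w,y}
  b3: in={m,r,w,y} out={m,y}
  b4: in={m,y} out={m,w,y}
  b5: in={m,y} out={m,y}
  b6: in={m,y} out={m,w,y}
  b7: in={m,w,y} out={m,w,y}

Interfere edges:
  h↔{m,y}
  m↔{h,r,w,y}
  r↔{m,w,y}
  w↔{m,r,y}
  y↔{h,m,r,w}

Registers:
  lower bound: {m,r,w,y} mutually conflict ⇒ χ ≥ 4
  assign h→R2 m→R0 r→R2 w→R3 y→R1 — no edge inside a register ⇒ χ ≤ 4
  χ = 4

Answer: 4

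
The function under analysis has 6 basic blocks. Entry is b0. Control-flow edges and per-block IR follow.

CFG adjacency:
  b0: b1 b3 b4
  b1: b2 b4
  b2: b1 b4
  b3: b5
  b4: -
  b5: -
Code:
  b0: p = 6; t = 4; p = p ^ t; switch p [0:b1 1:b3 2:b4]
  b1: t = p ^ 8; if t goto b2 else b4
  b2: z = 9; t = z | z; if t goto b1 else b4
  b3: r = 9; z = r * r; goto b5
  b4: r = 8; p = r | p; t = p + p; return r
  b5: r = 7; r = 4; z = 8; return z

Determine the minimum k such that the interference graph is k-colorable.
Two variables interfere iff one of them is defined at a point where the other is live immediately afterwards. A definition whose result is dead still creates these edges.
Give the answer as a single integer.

Answer: 3

Derivation:
Block summaries:
  b0 def {p,t} use ∅
  b1 def {t} use {p}
  b2 def {t,z} use ∅
  b3 def {r,z} use ∅
  b4 def {p,r,t} use {p}
  b5 def {r,z} use ∅

Live sets:
  live b0: ∅→{p}
  live b1: {p}→{p}
  live b2: {p}→{p}
  live b3: ∅→∅
  live b4: {p}→∅
  live b5: ∅→∅

Interference:
  p↔{r,t,z}
  r↔{p,t}
  t↔{p,r}
  z↔{p}

Registers:
  clique {p,r,t} ⇒ need ≥ 3
  3-colouring: r0={p}  r1={r,z}  r2={t}
  χ = 3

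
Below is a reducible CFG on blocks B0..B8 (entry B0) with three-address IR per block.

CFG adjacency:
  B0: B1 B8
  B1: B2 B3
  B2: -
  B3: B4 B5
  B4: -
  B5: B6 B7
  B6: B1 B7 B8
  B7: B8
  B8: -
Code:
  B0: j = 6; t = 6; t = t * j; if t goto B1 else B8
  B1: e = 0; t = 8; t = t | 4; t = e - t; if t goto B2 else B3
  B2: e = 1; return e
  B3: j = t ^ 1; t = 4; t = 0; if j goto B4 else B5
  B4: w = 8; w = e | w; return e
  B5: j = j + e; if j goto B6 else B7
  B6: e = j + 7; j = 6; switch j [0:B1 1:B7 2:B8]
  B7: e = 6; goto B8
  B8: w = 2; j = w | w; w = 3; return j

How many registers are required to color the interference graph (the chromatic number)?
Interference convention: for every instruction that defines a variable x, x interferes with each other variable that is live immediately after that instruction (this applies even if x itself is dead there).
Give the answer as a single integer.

Answer: 3

Working:
Block summaries:
  B0: def={j,t} ue=∅
  B1: def={e,t} ue=∅
  B2: def={e} ue=∅
  B3: def={j,t} ue={t}
  B4: def={w} ue={e}
  B5: def={j} ue={e,j}
  B6: def={e,j} ue={j}
  B7: def={e} ue=∅
  B8: def={j,w} ue=∅

Backward fixpoint:
  B0 li=∅ lo=∅
  B1 li=∅ lo={e,t}
  B2 li=∅ lo=∅
  B3 li={e,t} lo={e,j}
  B4 li={e} lo=∅
  B5 li={e,j} lo={j}
  B6 li={j} lo=∅
  B7 li=∅ lo=∅
  B8 li=∅ lo=∅

Interfere edges:
  e↔{j,t,w}
  j↔{e,t,w}
  t↔{e,j}
  w↔{e,j}

Registers:
  clique {e,j,t} ⇒ need ≥ 3
  assign e→c0 j→c1 t→c2 w→c2 — no edge inside a register ⇒ χ ≤ 3
  χ = 3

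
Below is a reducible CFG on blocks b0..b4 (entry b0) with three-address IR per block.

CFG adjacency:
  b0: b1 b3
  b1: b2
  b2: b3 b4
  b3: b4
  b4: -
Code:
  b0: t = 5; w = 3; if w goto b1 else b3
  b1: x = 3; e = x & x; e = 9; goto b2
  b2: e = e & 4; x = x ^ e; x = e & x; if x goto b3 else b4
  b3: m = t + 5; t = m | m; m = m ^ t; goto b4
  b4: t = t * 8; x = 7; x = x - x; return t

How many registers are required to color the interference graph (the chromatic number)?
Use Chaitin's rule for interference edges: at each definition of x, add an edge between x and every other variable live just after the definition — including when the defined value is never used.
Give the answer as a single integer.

def/use:
  b0 def {t,w} use ∅
  b1 def {e,x} use ∅
  b2 def {e,x} use {e,x}
  b3 def {m,t} use {t}
  b4 def {t,x} use {t}

Liveness:
  b0: in=∅ out={t}
  b1: in={t} out={e,t,x}
  b2: in={e,t,x} out={t}
  b3: in={t} out={t}
  b4: in={t} out=∅

Conflict graph:
  e↔{t,x}
  m↔{t}
  t↔{e,m,w,x}
  w↔{t}
  x↔{e,t}

Colouring:
  clique {e,t,x} ⇒ need ≥ 3
  3-colouring: R0={t}  R1={e,m,w}  R2={x}
  χ = 3

Answer: 3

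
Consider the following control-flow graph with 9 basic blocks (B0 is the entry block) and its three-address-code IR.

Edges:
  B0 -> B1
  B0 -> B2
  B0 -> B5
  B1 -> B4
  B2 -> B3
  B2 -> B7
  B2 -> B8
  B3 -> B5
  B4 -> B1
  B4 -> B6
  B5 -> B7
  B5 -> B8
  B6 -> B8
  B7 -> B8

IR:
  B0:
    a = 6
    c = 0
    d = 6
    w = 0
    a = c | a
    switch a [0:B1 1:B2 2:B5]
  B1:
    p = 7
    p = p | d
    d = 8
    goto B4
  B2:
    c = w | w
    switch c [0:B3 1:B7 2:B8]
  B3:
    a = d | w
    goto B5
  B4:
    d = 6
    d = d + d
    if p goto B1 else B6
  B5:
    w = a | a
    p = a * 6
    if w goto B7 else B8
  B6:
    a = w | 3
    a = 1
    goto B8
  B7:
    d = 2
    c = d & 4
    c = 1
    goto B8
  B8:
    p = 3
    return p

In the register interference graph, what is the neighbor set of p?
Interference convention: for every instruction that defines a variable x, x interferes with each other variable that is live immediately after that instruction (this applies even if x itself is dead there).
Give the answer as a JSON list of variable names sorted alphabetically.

Block summaries:
  B0: def={a,c,d,w} ue=∅
  B1: def={d,p} ue={d}
  B2: def={c} ue={w}
  B3: def={a} ue={d,w}
  B4: def={d} ue={p}
  B5: def={p,w} ue={a}
  B6: def={a} ue={w}
  B7: def={c,d} ue=∅
  B8: def={p} ue=∅

Liveness:
  live B0: ∅→{a,d,w}
  live B1: {d,w}→{p,w}
  live B2: {d,w}→{d,w}
  live B3: {d,w}→{a}
  live B4: {p,w}→{d,w}
  live B5: {a}→∅
  live B6: {w}→∅
  live B7: ∅→∅
  live B8: ∅→∅

Interference:
  a — {c,d,w}
  c — {a,d,w}
  d — {a,c,p,w}
  p — {d,w}
  w — {a,c,d,p}

N(p) = ["d", "w"]

Answer: ["d", "w"]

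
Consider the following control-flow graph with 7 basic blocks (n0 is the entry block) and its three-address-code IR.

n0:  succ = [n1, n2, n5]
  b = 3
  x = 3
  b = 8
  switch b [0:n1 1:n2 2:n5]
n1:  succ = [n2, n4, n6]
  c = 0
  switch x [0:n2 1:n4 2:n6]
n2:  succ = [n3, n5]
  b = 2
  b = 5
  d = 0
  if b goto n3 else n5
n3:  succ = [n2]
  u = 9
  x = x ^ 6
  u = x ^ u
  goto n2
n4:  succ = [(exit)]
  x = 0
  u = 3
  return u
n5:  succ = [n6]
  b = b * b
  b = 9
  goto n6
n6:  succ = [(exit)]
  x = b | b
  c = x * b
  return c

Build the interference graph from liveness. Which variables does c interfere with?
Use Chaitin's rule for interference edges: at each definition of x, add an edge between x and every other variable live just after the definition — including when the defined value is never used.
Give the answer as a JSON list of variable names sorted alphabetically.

Answer: ["b", "x"]

Analysis:
Per-block:
  n0: {b,x} / ∅
  n1: {c} / {x}
  n2: {b,d} / ∅
  n3: {u,x} / {x}
  n4: {u,x} / ∅
  n5: {b} / {b}
  n6: {c,x} / {b}

Live sets:
  live n0: ∅→{b,x}
  live n1: {b,x}→{b,x}
  live n2: {x}→{b,x}
  live n3: {x}→{x}
  live n4: ∅→∅
  live n5: {b}→{b}
  live n6: {b}→∅

Conflict graph:
  b: {c,d,x}
  c: {b,x}
  d: {b,x}
  u: {x}
  x: {b,c,d,u}

N(c) = ["b", "x"]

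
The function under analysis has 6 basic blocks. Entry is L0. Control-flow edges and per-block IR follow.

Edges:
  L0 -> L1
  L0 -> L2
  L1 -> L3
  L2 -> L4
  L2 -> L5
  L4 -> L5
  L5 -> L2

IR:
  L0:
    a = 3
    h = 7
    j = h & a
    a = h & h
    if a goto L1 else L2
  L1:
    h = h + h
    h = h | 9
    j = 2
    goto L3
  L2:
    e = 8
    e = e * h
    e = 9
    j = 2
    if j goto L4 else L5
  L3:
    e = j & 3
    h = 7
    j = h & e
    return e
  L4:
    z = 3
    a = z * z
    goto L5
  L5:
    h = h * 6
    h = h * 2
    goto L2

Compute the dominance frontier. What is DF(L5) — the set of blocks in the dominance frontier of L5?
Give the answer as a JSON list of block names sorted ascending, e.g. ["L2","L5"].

idom tree: L1←L0 L2←L0 L3←L1 L4←L2 L5←L2
Join-block Dom:
  L2: preds {L0,L5}: {L0} ∩ {L0,L2,L5} = {L0}; idom=L0
  L5: preds {L2,L4}: {L0,L2} ∩ {L0,L2,L4} = {L0,L2}; idom=L2

DF derivation:
  L2←L0: walk · to L0
  L2←L5: walk L5→L2 to L0
  L5←L2: walk · to L2
  L5←L4: walk L4 to L2
  L0: DF=∅
  L1: DF=∅
  L2: DF={L2}
  L3: DF=∅
  L4: DF={L5}
  L5: DF={L2}

DF(L5) = ["L2"]

Answer: ["L2"]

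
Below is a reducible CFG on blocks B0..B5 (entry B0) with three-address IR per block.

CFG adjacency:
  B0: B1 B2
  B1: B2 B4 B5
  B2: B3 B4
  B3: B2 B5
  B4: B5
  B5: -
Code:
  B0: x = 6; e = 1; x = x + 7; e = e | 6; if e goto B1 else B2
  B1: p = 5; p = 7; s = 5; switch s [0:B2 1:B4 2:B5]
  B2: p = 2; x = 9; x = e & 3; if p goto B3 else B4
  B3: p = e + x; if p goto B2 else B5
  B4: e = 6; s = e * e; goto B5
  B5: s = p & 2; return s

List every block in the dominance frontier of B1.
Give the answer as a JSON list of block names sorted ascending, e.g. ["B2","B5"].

Answer: ["B2", "B4", "B5"]

Derivation:
idom tree: B1←B0 B2←B0 B3←B2 B4←B0 B5←B0
Dom∩ at merges:
  B2: preds {B0,B1,B3}: {B0} ∩ {B0,B1} ∩ {B0,B2,B3} = {B0}; idom=B0
  B4: preds {B1,B2}: {B0,B1} ∩ {B0,B2} = {B0}; idom=B0
  B5: preds {B1,B3,B4}: {B0,B1} ∩ {B0,B2,B3} ∩ {B0,B4} = {B0}; idom=B0

DF derivation:
  join B2 pred B0: · stop@B0
  join B2 pred B1: B1 stop@B0
  join B2 pred B3: B3→B2 stop@B0
  join B4 pred B1: B1 stop@B0
  join B4 pred B2: B2 stop@B0
  join B5 pred B1: B1 stop@B0
  join B5 pred B3: B3→B2 stop@B0
  join B5 pred B4: B4 stop@B0
  DF(B0)=∅
  DF(B1)={B2,B4,B5}
  DF(B2)={B2,B4,B5}
  DF(B3)={B2,B5}
  DF(B4)={B5}
  DF(B5)=∅

DF(B1) = ["B2", "B4", "B5"]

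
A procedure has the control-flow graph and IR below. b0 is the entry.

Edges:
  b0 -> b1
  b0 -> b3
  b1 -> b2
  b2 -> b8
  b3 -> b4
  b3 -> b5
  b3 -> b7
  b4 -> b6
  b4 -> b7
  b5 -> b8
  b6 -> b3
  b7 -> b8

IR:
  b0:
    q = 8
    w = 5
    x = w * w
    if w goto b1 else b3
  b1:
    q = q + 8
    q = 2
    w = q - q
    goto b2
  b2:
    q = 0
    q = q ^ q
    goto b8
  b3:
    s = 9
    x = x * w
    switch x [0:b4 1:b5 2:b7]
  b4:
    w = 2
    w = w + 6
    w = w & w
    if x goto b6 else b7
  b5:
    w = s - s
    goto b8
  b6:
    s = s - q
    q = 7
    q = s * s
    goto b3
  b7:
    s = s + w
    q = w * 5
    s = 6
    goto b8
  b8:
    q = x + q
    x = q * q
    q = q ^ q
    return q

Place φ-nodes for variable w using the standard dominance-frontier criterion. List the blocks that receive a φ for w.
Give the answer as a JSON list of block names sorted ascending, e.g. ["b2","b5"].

idom tree: b1←b0 b2←b1 b3←b0 b4←b3 b5←b3 b6←b4 b7←b3 b8←b0
Dom at joins:
  b3: preds {b0,b6}: {b0} ∩ {b0,b3,b4,b6} = {b0}; idom=b0
  b7: preds {b3,b4}: {b0,b3} ∩ {b0,b3,b4} = {b0,b3}; idom=b3
  b8: preds {b2,b5,b7}: {b0,b1,b2} ∩ {b0,b3,b5} ∩ {b0,b3,b7} = {b0}; idom=b0

DF walk-up:
  b3←b0: walk · to b0
  b3←b6: walk b6→b4→b3 to b0
  b7←b3: walk · to b3
  b7←b4: walk b4 to b3
  b8←b2: walk b2→b1 to b0
  b8←b5: walk b5→b3 to b0
  b8←b7: walk b7→b3 to b0
  b0 → ∅
  b1 → {b8}
  b2 → {b8}
  b3 → {b3,b8}
  b4 → {b3,b7}
  b5 → {b8}
  b6 → {b3}
  b7 → {b8}
  b8 → ∅

φ for w: defs {b0,b1,b4,b5}
  DF⁺ = {b3,b7,b8}

Answer: ["b3", "b7", "b8"]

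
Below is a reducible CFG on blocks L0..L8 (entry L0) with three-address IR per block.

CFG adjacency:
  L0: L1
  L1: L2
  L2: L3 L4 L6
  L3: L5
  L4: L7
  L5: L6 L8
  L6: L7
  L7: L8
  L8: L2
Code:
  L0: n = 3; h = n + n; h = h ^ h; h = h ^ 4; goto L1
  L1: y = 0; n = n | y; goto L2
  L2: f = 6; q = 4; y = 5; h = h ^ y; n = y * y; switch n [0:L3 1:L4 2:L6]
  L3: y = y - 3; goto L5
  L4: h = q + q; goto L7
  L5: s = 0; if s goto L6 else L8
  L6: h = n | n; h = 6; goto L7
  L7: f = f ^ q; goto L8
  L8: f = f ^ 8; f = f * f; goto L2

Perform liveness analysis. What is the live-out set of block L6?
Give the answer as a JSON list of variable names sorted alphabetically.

Per-block:
  L0: {h,n} / ∅
  L1: {n,y} / {n}
  L2: {f,h,n,q,y} / {h}
  L3: {y} / {y}
  L4: {h} / {q}
  L5: {s} / ∅
  L6: {h} / {n}
  L7: {f} / {f,q}
  L8: {f} / {f}

Liveness:
  L0 li=∅ lo={h,n}
  L1 li={h,n} lo={h}
  L2 li={h} lo={f,h,n,q,y}
  L3 li={f,h,n,q,y} lo={f,h,n,q}
  L4 li={f,q} lo={f,h,q}
  L5 li={f,h,n,q} lo={f,h,n,q}
  L6 li={f,n,q} lo={f,h,q}
  L7 li={f,h,q} lo={f,h}
  L8 li={f,h} lo={h}

live-out(L6) = ["f", "h", "q"]

Answer: ["f", "h", "q"]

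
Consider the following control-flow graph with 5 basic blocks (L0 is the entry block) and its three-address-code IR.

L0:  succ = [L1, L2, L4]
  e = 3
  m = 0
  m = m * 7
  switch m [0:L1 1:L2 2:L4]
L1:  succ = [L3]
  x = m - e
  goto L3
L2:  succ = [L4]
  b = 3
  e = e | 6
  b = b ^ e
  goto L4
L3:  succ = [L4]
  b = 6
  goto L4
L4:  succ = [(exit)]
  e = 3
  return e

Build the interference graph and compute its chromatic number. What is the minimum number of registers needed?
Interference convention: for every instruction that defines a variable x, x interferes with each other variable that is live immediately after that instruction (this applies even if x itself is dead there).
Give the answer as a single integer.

Answer: 2

Working:
Block summaries:
  L0: {e,m} / ∅
  L1: {x} / {e,m}
  L2: {b,e} / {e}
  L3: {b} / ∅
  L4: {e} / ∅

Liveness:
  live L0: ∅→{e,m}
  live L1: {e,m}→∅
  live L2: {e}→∅
  live L3: ∅→∅
  live L4: ∅→∅

Interference:
  b: {e}
  e: {b,m}
  m: {e}
  x: ∅

Registers:
  clique {b,e} ⇒ need ≥ 2
  2-colouring: R0={e,x}  R1={b,m}
  χ = 2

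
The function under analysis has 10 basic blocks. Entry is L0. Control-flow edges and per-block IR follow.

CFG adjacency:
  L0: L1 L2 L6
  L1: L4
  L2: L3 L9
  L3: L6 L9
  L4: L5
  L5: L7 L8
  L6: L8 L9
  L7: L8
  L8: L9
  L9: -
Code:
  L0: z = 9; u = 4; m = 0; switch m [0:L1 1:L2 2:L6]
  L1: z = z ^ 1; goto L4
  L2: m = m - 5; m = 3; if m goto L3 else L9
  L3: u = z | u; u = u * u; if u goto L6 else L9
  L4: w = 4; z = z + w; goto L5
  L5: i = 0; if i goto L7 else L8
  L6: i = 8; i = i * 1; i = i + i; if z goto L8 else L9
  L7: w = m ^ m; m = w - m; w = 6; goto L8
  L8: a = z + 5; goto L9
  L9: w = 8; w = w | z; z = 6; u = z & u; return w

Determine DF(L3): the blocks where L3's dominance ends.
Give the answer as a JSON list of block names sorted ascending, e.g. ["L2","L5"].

Answer: ["L6", "L9"]

Analysis:
idom tree: L1←L0 L2←L0 L3←L2 L4←L1 L5←L4 L6←L0 L7←L5 L8←L0 L9←L0
Join-block Dom:
  L6: preds {L0,L3}: {L0} ∩ {L0,L2,L3} = {L0}; idom=L0
  L8: preds {L5,L6,L7}: {L0,L1,L4,L5} ∩ {L0,L6} ∩ {L0,L1,L4,L5,L7} = {L0}; idom=L0
  L9: preds {L2,L3,L6,L8}: {L0,L2} ∩ {L0,L2,L3} ∩ {L0,L6} ∩ {L0,L8} = {L0}; idom=L0

DF walk-up:
  join L6 pred L0: · stop@L0
  join L6 pred L3: L3→L2 stop@L0
  join L8 pred L5: L5→L4→L1 stop@L0
  join L8 pred L6: L6 stop@L0
  join L8 pred L7: L7→L5→L4→L1 stop@L0
  join L9 pred L2: L2 stop@L0
  join L9 pred L3: L3→L2 stop@L0
  join L9 pred L6: L6 stop@L0
  join L9 pred L8: L8 stop@L0
  DF(L0)=∅
  DF(L1)={L8}
  DF(L2)={L6,L9}
  DF(L3)={L6,L9}
  DF(L4)={L8}
  DF(L5)={L8}
  DF(L6)={L8,L9}
  DF(L7)={L8}
  DF(L8)={L9}
  DF(L9)=∅

DF(L3) = ["L6", "L9"]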